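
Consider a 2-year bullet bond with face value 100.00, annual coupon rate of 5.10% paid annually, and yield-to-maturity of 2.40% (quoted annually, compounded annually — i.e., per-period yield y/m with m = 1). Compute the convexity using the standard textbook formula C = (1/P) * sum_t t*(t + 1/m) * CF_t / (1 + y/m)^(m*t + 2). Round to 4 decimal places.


Coupon per period c = face * coupon_rate / m = 5.100000
Periods per year m = 1; per-period yield y/m = 0.024000
Number of cashflows N = 2
Cashflows (t years, CF_t, discount factor 1/(1+y/m)^(m*t), PV):
  t = 1.0000: CF_t = 5.100000, DF = 0.976562, PV = 4.980469
  t = 2.0000: CF_t = 105.100000, DF = 0.953674, PV = 100.231171
Price P = sum_t PV_t = 105.211639
Convexity numerator sum_t t*(t + 1/m) * CF_t / (1+y/m)^(m*t + 2):
  t = 1.0000: term = 9.499490
  t = 2.0000: term = 573.527359
Convexity = (1/P) * sum = 583.026849 / 105.211639 = 5.541467

Answer: Convexity = 5.5415


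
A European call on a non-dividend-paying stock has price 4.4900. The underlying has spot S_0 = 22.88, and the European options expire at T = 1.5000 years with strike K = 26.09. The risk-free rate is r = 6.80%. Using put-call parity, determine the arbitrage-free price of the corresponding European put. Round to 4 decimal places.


Put-call parity: C - P = S_0 * exp(-qT) - K * exp(-rT).
S_0 * exp(-qT) = 22.8800 * 1.00000000 = 22.88000000
K * exp(-rT) = 26.0900 * 0.90302955 = 23.56004100
P = C - S*exp(-qT) + K*exp(-rT)
P = 4.4900 - 22.88000000 + 23.56004100 = 5.1700

Answer: Put price = 5.1700


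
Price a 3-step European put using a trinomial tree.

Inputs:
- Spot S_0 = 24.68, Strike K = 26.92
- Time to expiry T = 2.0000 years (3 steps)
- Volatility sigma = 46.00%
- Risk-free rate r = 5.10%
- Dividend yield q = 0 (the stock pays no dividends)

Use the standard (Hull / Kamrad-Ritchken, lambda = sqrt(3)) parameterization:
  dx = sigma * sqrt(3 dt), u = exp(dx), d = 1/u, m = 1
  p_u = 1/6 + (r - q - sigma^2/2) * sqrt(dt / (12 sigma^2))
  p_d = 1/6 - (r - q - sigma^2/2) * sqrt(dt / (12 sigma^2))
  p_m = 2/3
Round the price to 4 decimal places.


dt = T/N = 0.666667; dx = sigma*sqrt(3*dt) = 0.650538
u = exp(dx) = 1.916572; d = 1/u = 0.521765
p_u = 0.138587, p_m = 0.666667, p_d = 0.194746
Discount per step: exp(-r*dt) = 0.966572
Stock lattice S(k, j) with j the centered position index:
  k=0: S(0,+0) = 24.6800
  k=1: S(1,-1) = 12.8772; S(1,+0) = 24.6800; S(1,+1) = 47.3010
  k=2: S(2,-2) = 6.7188; S(2,-1) = 12.8772; S(2,+0) = 24.6800; S(2,+1) = 47.3010; S(2,+2) = 90.6558
  k=3: S(3,-3) = 3.5057; S(3,-2) = 6.7188; S(3,-1) = 12.8772; S(3,+0) = 24.6800; S(3,+1) = 47.3010; S(3,+2) = 90.6558; S(3,+3) = 173.7483
Terminal payoffs V(N, j) = max(K - S_T, 0):
  V(3,-3) = 23.414341; V(3,-2) = 20.201152; V(3,-1) = 14.042843; V(3,+0) = 2.240000; V(3,+1) = 0.000000; V(3,+2) = 0.000000; V(3,+3) = 0.000000
Backward induction: V(k, j) = exp(-r*dt) * [p_u * V(k+1, j+1) + p_m * V(k+1, j) + p_d * V(k+1, j-1)]
  V(2,-2) = exp(-r*dt) * [p_u*14.042843 + p_m*20.201152 + p_d*23.414341] = 19.305762
  V(2,-1) = exp(-r*dt) * [p_u*2.240000 + p_m*14.042843 + p_d*20.201152] = 13.151582
  V(2,+0) = exp(-r*dt) * [p_u*0.000000 + p_m*2.240000 + p_d*14.042843] = 4.086781
  V(2,+1) = exp(-r*dt) * [p_u*0.000000 + p_m*0.000000 + p_d*2.240000] = 0.421648
  V(2,+2) = exp(-r*dt) * [p_u*0.000000 + p_m*0.000000 + p_d*0.000000] = 0.000000
  V(1,-1) = exp(-r*dt) * [p_u*4.086781 + p_m*13.151582 + p_d*19.305762] = 12.656110
  V(1,+0) = exp(-r*dt) * [p_u*0.421648 + p_m*4.086781 + p_d*13.151582] = 5.165526
  V(1,+1) = exp(-r*dt) * [p_u*0.000000 + p_m*0.421648 + p_d*4.086781] = 1.040981
  V(0,+0) = exp(-r*dt) * [p_u*1.040981 + p_m*5.165526 + p_d*12.656110] = 5.850345

Answer: Price = V(0,0) = 5.8503


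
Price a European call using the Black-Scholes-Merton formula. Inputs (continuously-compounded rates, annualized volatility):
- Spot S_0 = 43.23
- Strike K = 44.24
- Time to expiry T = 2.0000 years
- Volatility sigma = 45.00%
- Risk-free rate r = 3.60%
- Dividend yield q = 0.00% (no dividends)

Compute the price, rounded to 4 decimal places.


Answer: Price = 11.5972

Derivation:
d1 = (ln(S/K) + (r - q + 0.5*sigma^2) * T) / (sigma * sqrt(T)) = 0.39504538
d2 = d1 - sigma * sqrt(T) = -0.24135072
exp(-rT) = 0.93053090; exp(-qT) = 1.00000000
C = S_0 * exp(-qT) * N(d1) - K * exp(-rT) * N(d2)
N(d1) = 0.65359530; N(d2) = 0.40464165
C = 43.2300 * 1.00000000 * 0.65359530 - 44.2400 * 0.93053090 * 0.40464165 = 11.5972


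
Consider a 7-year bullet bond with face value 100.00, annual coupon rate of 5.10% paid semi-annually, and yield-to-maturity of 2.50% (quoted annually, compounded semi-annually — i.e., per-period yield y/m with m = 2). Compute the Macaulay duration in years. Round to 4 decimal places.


Coupon per period c = face * coupon_rate / m = 2.550000
Periods per year m = 2; per-period yield y/m = 0.012500
Number of cashflows N = 14
Cashflows (t years, CF_t, discount factor 1/(1+y/m)^(m*t), PV):
  t = 0.5000: CF_t = 2.550000, DF = 0.987654, PV = 2.518519
  t = 1.0000: CF_t = 2.550000, DF = 0.975461, PV = 2.487426
  t = 1.5000: CF_t = 2.550000, DF = 0.963418, PV = 2.456717
  t = 2.0000: CF_t = 2.550000, DF = 0.951524, PV = 2.426387
  t = 2.5000: CF_t = 2.550000, DF = 0.939777, PV = 2.396432
  t = 3.0000: CF_t = 2.550000, DF = 0.928175, PV = 2.366846
  t = 3.5000: CF_t = 2.550000, DF = 0.916716, PV = 2.337626
  t = 4.0000: CF_t = 2.550000, DF = 0.905398, PV = 2.308766
  t = 4.5000: CF_t = 2.550000, DF = 0.894221, PV = 2.280263
  t = 5.0000: CF_t = 2.550000, DF = 0.883181, PV = 2.252111
  t = 5.5000: CF_t = 2.550000, DF = 0.872277, PV = 2.224308
  t = 6.0000: CF_t = 2.550000, DF = 0.861509, PV = 2.196847
  t = 6.5000: CF_t = 2.550000, DF = 0.850873, PV = 2.169725
  t = 7.0000: CF_t = 102.550000, DF = 0.840368, PV = 86.179748
Price P = sum_t PV_t = 116.601719
Macaulay numerator sum_t t * PV_t:
  t * PV_t at t = 0.5000: 1.259259
  t * PV_t at t = 1.0000: 2.487426
  t * PV_t at t = 1.5000: 3.685075
  t * PV_t at t = 2.0000: 4.852774
  t * PV_t at t = 2.5000: 5.991079
  t * PV_t at t = 3.0000: 7.100538
  t * PV_t at t = 3.5000: 8.181690
  t * PV_t at t = 4.0000: 9.235064
  t * PV_t at t = 4.5000: 10.261182
  t * PV_t at t = 5.0000: 11.260557
  t * PV_t at t = 5.5000: 12.233691
  t * PV_t at t = 6.0000: 13.181082
  t * PV_t at t = 6.5000: 14.103215
  t * PV_t at t = 7.0000: 603.258234
Macaulay duration D = (sum_t t * PV_t) / P = 707.090865 / 116.601719 = 6.064155

Answer: Macaulay duration = 6.0642 years


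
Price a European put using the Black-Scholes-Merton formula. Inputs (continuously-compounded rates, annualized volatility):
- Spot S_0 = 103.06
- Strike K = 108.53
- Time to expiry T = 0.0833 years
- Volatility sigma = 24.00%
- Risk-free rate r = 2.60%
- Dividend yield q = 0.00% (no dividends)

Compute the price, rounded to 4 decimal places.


d1 = (ln(S/K) + (r - q + 0.5*sigma^2) * T) / (sigma * sqrt(T)) = -0.68069427
d2 = d1 - sigma * sqrt(T) = -0.74996245
exp(-rT) = 0.99783654; exp(-qT) = 1.00000000
P = K * exp(-rT) * N(-d2) - S_0 * exp(-qT) * N(-d1)
N(-d1) = 0.75196752; N(-d2) = 0.77336134
P = 108.5300 * 0.99783654 * 0.77336134 - 103.0600 * 1.00000000 * 0.75196752 = 6.2535

Answer: Price = 6.2535


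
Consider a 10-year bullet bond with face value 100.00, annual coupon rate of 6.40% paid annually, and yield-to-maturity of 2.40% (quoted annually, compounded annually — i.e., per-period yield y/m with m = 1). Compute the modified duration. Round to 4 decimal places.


Coupon per period c = face * coupon_rate / m = 6.400000
Periods per year m = 1; per-period yield y/m = 0.024000
Number of cashflows N = 10
Cashflows (t years, CF_t, discount factor 1/(1+y/m)^(m*t), PV):
  t = 1.0000: CF_t = 6.400000, DF = 0.976562, PV = 6.250000
  t = 2.0000: CF_t = 6.400000, DF = 0.953674, PV = 6.103516
  t = 3.0000: CF_t = 6.400000, DF = 0.931323, PV = 5.960464
  t = 4.0000: CF_t = 6.400000, DF = 0.909495, PV = 5.820766
  t = 5.0000: CF_t = 6.400000, DF = 0.888178, PV = 5.684342
  t = 6.0000: CF_t = 6.400000, DF = 0.867362, PV = 5.551115
  t = 7.0000: CF_t = 6.400000, DF = 0.847033, PV = 5.421011
  t = 8.0000: CF_t = 6.400000, DF = 0.827181, PV = 5.293956
  t = 9.0000: CF_t = 6.400000, DF = 0.807794, PV = 5.169879
  t = 10.0000: CF_t = 106.400000, DF = 0.788861, PV = 83.934800
Price P = sum_t PV_t = 135.189849
First compute Macaulay numerator sum_t t * PV_t:
  t * PV_t at t = 1.0000: 6.250000
  t * PV_t at t = 2.0000: 12.207031
  t * PV_t at t = 3.0000: 17.881393
  t * PV_t at t = 4.0000: 23.283064
  t * PV_t at t = 5.0000: 28.421709
  t * PV_t at t = 6.0000: 33.306691
  t * PV_t at t = 7.0000: 37.947076
  t * PV_t at t = 8.0000: 42.351647
  t * PV_t at t = 9.0000: 46.528909
  t * PV_t at t = 10.0000: 839.348003
Macaulay duration D = 1087.525525 / 135.189849 = 8.044432
Modified duration = D / (1 + y/m) = 8.044432 / (1 + 0.024000) = 7.855890

Answer: Modified duration = 7.8559


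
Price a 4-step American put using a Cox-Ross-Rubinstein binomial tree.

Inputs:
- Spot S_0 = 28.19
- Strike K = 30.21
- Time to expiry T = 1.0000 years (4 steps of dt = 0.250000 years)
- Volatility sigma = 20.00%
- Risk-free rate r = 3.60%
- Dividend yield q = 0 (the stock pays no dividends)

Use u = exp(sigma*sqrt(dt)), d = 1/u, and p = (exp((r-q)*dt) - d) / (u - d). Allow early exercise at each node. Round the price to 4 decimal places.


Answer: Price = V(0,0) = 3.0731

Derivation:
dt = T/N = 0.250000
u = exp(sigma*sqrt(dt)) = 1.105171; d = 1/u = 0.904837
p = (exp((r-q)*dt) - d) / (u - d) = 0.520149
Discount per step: exp(-r*dt) = 0.991040
Stock lattice S(k, i) with i counting down-moves:
  k=0: S(0,0) = 28.1900
  k=1: S(1,0) = 31.1548; S(1,1) = 25.5074
  k=2: S(2,0) = 34.4313; S(2,1) = 28.1900; S(2,2) = 23.0800
  k=3: S(3,0) = 38.0525; S(3,1) = 31.1548; S(3,2) = 25.5074; S(3,3) = 20.8837
  k=4: S(4,0) = 42.0545; S(4,1) = 34.4313; S(4,2) = 28.1900; S(4,3) = 23.0800; S(4,4) = 18.8963
Terminal payoffs V(N, i) = max(K - S_T, 0):
  V(4,0) = 0.000000; V(4,1) = 0.000000; V(4,2) = 2.020000; V(4,3) = 7.129980; V(4,4) = 11.313678
Backward induction: V(k, i) = exp(-r*dt) * [p * V(k+1, i) + (1-p) * V(k+1, i+1)]; then take max(V_cont, immediate exercise) for American.
  V(3,0) = exp(-r*dt) * [p*0.000000 + (1-p)*0.000000] = 0.000000; exercise = 0.000000; V(3,0) = max -> 0.000000
  V(3,1) = exp(-r*dt) * [p*0.000000 + (1-p)*2.020000] = 0.960615; exercise = 0.000000; V(3,1) = max -> 0.960615
  V(3,2) = exp(-r*dt) * [p*2.020000 + (1-p)*7.129980] = 4.431963; exercise = 4.702633; V(3,2) = max -> 4.702633
  V(3,3) = exp(-r*dt) * [p*7.129980 + (1-p)*11.313678] = 9.055664; exercise = 9.326334; V(3,3) = max -> 9.326334
  V(2,0) = exp(-r*dt) * [p*0.000000 + (1-p)*0.960615] = 0.456822; exercise = 0.000000; V(2,0) = max -> 0.456822
  V(2,1) = exp(-r*dt) * [p*0.960615 + (1-p)*4.702633] = 2.731533; exercise = 2.020000; V(2,1) = max -> 2.731533
  V(2,2) = exp(-r*dt) * [p*4.702633 + (1-p)*9.326334] = 6.859310; exercise = 7.129980; V(2,2) = max -> 7.129980
  V(1,0) = exp(-r*dt) * [p*0.456822 + (1-p)*2.731533] = 1.534473; exercise = 0.000000; V(1,0) = max -> 1.534473
  V(1,1) = exp(-r*dt) * [p*2.731533 + (1-p)*7.129980] = 4.798750; exercise = 4.702633; V(1,1) = max -> 4.798750
  V(0,0) = exp(-r*dt) * [p*1.534473 + (1-p)*4.798750] = 3.073058; exercise = 2.020000; V(0,0) = max -> 3.073058


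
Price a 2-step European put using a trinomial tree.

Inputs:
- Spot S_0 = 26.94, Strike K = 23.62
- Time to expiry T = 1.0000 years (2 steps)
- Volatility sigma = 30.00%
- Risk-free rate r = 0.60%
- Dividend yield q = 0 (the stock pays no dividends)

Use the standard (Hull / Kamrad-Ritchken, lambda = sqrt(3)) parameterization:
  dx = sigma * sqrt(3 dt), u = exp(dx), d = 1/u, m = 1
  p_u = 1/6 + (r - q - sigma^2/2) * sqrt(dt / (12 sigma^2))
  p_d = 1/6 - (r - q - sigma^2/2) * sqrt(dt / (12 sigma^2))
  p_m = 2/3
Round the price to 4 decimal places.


Answer: Price = V(0,0) = 1.6680

Derivation:
dt = T/N = 0.500000; dx = sigma*sqrt(3*dt) = 0.367423
u = exp(dx) = 1.444009; d = 1/u = 0.692516
p_u = 0.140131, p_m = 0.666667, p_d = 0.193203
Discount per step: exp(-r*dt) = 0.997004
Stock lattice S(k, j) with j the centered position index:
  k=0: S(0,+0) = 26.9400
  k=1: S(1,-1) = 18.6564; S(1,+0) = 26.9400; S(1,+1) = 38.9016
  k=2: S(2,-2) = 12.9199; S(2,-1) = 18.6564; S(2,+0) = 26.9400; S(2,+1) = 38.9016; S(2,+2) = 56.1743
Terminal payoffs V(N, j) = max(K - S_T, 0):
  V(2,-2) = 10.700145; V(2,-1) = 4.963610; V(2,+0) = 0.000000; V(2,+1) = 0.000000; V(2,+2) = 0.000000
Backward induction: V(k, j) = exp(-r*dt) * [p_u * V(k+1, j+1) + p_m * V(k+1, j) + p_d * V(k+1, j-1)]
  V(1,-1) = exp(-r*dt) * [p_u*0.000000 + p_m*4.963610 + p_d*10.700145] = 5.360267
  V(1,+0) = exp(-r*dt) * [p_u*0.000000 + p_m*0.000000 + p_d*4.963610] = 0.956111
  V(1,+1) = exp(-r*dt) * [p_u*0.000000 + p_m*0.000000 + p_d*0.000000] = 0.000000
  V(0,+0) = exp(-r*dt) * [p_u*0.000000 + p_m*0.956111 + p_d*5.360267] = 1.668014


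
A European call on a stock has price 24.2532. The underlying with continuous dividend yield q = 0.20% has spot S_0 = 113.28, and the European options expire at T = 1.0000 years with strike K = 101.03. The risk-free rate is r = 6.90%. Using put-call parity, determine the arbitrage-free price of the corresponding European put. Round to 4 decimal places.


Put-call parity: C - P = S_0 * exp(-qT) - K * exp(-rT).
S_0 * exp(-qT) = 113.2800 * 0.99800200 = 113.05366641
K * exp(-rT) = 101.0300 * 0.93332668 = 94.29399449
P = C - S*exp(-qT) + K*exp(-rT)
P = 24.2532 - 113.05366641 + 94.29399449 = 5.4935

Answer: Put price = 5.4935


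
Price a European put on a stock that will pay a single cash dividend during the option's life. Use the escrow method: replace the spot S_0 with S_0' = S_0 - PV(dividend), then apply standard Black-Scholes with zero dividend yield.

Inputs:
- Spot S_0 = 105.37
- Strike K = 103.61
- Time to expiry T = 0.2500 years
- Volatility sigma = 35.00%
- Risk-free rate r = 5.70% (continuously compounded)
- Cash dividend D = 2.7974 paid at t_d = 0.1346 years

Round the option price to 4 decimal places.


Answer: Price = 6.9150

Derivation:
PV(D) = D * exp(-r * t_d) = 2.7974 * 0.99235716 = 2.77601991
S_0' = S_0 - PV(D) = 105.3700 - 2.77601991 = 102.59398009
d1 = (ln(S_0'/K) + (r + sigma^2/2)*T) / (sigma*sqrt(T)) = 0.11261661
d2 = d1 - sigma*sqrt(T) = -0.06238339
exp(-rT) = 0.98585105
N(-d1) = 0.45516726; N(-d2) = 0.52487124
P = K * exp(-rT) * N(-d2) - S_0' * N(-d1) = 103.6100 * 0.98585105 * 0.52487124 - 102.59398009 * 0.45516726 = 6.9150


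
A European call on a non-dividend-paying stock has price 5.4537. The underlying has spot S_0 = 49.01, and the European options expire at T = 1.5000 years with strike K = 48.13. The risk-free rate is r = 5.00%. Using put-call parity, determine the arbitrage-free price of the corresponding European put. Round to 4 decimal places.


Answer: Put price = 1.0960

Derivation:
Put-call parity: C - P = S_0 * exp(-qT) - K * exp(-rT).
S_0 * exp(-qT) = 49.0100 * 1.00000000 = 49.01000000
K * exp(-rT) = 48.1300 * 0.92774349 = 44.65229400
P = C - S*exp(-qT) + K*exp(-rT)
P = 5.4537 - 49.01000000 + 44.65229400 = 1.0960


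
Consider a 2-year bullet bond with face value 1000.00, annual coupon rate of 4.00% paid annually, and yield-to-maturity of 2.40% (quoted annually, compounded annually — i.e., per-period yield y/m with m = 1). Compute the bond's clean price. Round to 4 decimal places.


Coupon per period c = face * coupon_rate / m = 40.000000
Periods per year m = 1; per-period yield y/m = 0.024000
Number of cashflows N = 2
Cashflows (t years, CF_t, discount factor 1/(1+y/m)^(m*t), PV):
  t = 1.0000: CF_t = 40.000000, DF = 0.976562, PV = 39.062500
  t = 2.0000: CF_t = 1040.000000, DF = 0.953674, PV = 991.821289
Price P = sum_t PV_t = 1030.883789

Answer: Price = 1030.8838


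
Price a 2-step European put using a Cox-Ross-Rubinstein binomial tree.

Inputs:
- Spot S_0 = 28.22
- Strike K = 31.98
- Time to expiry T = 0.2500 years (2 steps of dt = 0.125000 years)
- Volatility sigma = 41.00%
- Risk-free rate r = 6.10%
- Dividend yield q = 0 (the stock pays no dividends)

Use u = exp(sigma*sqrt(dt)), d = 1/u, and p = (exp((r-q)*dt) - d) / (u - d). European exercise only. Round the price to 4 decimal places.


Answer: Price = V(0,0) = 4.6319

Derivation:
dt = T/N = 0.125000
u = exp(sigma*sqrt(dt)) = 1.155990; d = 1/u = 0.865060
p = (exp((r-q)*dt) - d) / (u - d) = 0.490133
Discount per step: exp(-r*dt) = 0.992404
Stock lattice S(k, i) with i counting down-moves:
  k=0: S(0,0) = 28.2200
  k=1: S(1,0) = 32.6220; S(1,1) = 24.4120
  k=2: S(2,0) = 37.7107; S(2,1) = 28.2200; S(2,2) = 21.1178
Terminal payoffs V(N, i) = max(K - S_T, 0):
  V(2,0) = 0.000000; V(2,1) = 3.760000; V(2,2) = 10.862181
Backward induction: V(k, i) = exp(-r*dt) * [p * V(k+1, i) + (1-p) * V(k+1, i+1)].
  V(1,0) = exp(-r*dt) * [p*0.000000 + (1-p)*3.760000] = 1.902536
  V(1,1) = exp(-r*dt) * [p*3.760000 + (1-p)*10.862181] = 7.325098
  V(0,0) = exp(-r*dt) * [p*1.902536 + (1-p)*7.325098] = 4.631867


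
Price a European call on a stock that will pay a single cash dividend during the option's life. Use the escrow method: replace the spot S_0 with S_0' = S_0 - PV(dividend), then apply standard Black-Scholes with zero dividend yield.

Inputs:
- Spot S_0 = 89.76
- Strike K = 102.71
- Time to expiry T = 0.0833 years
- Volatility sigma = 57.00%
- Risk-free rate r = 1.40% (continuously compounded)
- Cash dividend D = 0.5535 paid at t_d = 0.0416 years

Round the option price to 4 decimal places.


PV(D) = D * exp(-r * t_d) = 0.5535 * 0.99941777 = 0.55317774
S_0' = S_0 - PV(D) = 89.7600 - 0.55317774 = 89.20682226
d1 = (ln(S_0'/K) + (r + sigma^2/2)*T) / (sigma*sqrt(T)) = -0.76744398
d2 = d1 - sigma*sqrt(T) = -0.93195590
exp(-rT) = 0.99883448
N(d1) = 0.22140879; N(d2) = 0.17567966
C = S_0' * N(d1) - K * exp(-rT) * N(d2) = 89.20682226 * 0.22140879 - 102.7100 * 0.99883448 * 0.17567966 = 1.7281

Answer: Price = 1.7281


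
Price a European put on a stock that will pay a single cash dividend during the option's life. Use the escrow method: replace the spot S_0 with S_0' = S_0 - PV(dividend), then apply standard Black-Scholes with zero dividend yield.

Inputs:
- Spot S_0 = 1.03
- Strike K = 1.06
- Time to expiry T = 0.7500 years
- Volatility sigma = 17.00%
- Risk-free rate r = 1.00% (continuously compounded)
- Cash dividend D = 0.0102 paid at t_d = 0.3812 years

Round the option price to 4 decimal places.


Answer: Price = 0.0783

Derivation:
PV(D) = D * exp(-r * t_d) = 0.0102 * 0.99619526 = 0.01016119
S_0' = S_0 - PV(D) = 1.0300 - 0.01016119 = 1.01983881
d1 = (ln(S_0'/K) + (r + sigma^2/2)*T) / (sigma*sqrt(T)) = -0.13779534
d2 = d1 - sigma*sqrt(T) = -0.28501965
exp(-rT) = 0.99252805
N(-d1) = 0.55479891; N(-d2) = 0.61218546
P = K * exp(-rT) * N(-d2) - S_0' * N(-d1) = 1.0600 * 0.99252805 * 0.61218546 - 1.01983881 * 0.55479891 = 0.0783


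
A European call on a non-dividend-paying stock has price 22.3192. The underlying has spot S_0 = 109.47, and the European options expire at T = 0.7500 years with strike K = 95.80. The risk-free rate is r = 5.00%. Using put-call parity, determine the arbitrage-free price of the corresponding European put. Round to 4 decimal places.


Put-call parity: C - P = S_0 * exp(-qT) - K * exp(-rT).
S_0 * exp(-qT) = 109.4700 * 1.00000000 = 109.47000000
K * exp(-rT) = 95.8000 * 0.96319442 = 92.27402522
P = C - S*exp(-qT) + K*exp(-rT)
P = 22.3192 - 109.47000000 + 92.27402522 = 5.1232

Answer: Put price = 5.1232


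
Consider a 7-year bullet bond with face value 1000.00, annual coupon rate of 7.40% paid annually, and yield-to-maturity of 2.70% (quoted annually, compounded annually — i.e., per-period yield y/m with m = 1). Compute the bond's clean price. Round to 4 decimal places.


Answer: Price = 1296.1628

Derivation:
Coupon per period c = face * coupon_rate / m = 74.000000
Periods per year m = 1; per-period yield y/m = 0.027000
Number of cashflows N = 7
Cashflows (t years, CF_t, discount factor 1/(1+y/m)^(m*t), PV):
  t = 1.0000: CF_t = 74.000000, DF = 0.973710, PV = 72.054528
  t = 2.0000: CF_t = 74.000000, DF = 0.948111, PV = 70.160202
  t = 3.0000: CF_t = 74.000000, DF = 0.923185, PV = 68.315679
  t = 4.0000: CF_t = 74.000000, DF = 0.898914, PV = 66.519648
  t = 5.0000: CF_t = 74.000000, DF = 0.875282, PV = 64.770836
  t = 6.0000: CF_t = 74.000000, DF = 0.852270, PV = 63.068000
  t = 7.0000: CF_t = 1074.000000, DF = 0.829864, PV = 891.273874
Price P = sum_t PV_t = 1296.162767


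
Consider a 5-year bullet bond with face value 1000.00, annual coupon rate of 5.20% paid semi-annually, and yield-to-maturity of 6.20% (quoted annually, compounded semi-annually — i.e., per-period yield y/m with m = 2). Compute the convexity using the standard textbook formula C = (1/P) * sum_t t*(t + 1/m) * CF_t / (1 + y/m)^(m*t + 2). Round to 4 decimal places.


Answer: Convexity = 22.1319

Derivation:
Coupon per period c = face * coupon_rate / m = 26.000000
Periods per year m = 2; per-period yield y/m = 0.031000
Number of cashflows N = 10
Cashflows (t years, CF_t, discount factor 1/(1+y/m)^(m*t), PV):
  t = 0.5000: CF_t = 26.000000, DF = 0.969932, PV = 25.218235
  t = 1.0000: CF_t = 26.000000, DF = 0.940768, PV = 24.459975
  t = 1.5000: CF_t = 26.000000, DF = 0.912481, PV = 23.724516
  t = 2.0000: CF_t = 26.000000, DF = 0.885045, PV = 23.011169
  t = 2.5000: CF_t = 26.000000, DF = 0.858434, PV = 22.319272
  t = 3.0000: CF_t = 26.000000, DF = 0.832622, PV = 21.648178
  t = 3.5000: CF_t = 26.000000, DF = 0.807587, PV = 20.997263
  t = 4.0000: CF_t = 26.000000, DF = 0.783305, PV = 20.365920
  t = 4.5000: CF_t = 26.000000, DF = 0.759752, PV = 19.753559
  t = 5.0000: CF_t = 1026.000000, DF = 0.736908, PV = 756.067740
Price P = sum_t PV_t = 957.565827
Convexity numerator sum_t t*(t + 1/m) * CF_t / (1+y/m)^(m*t + 2):
  t = 0.5000: term = 11.862258
  t = 1.0000: term = 34.516754
  t = 1.5000: term = 66.957815
  t = 2.0000: term = 108.240892
  t = 2.5000: term = 157.479474
  t = 3.0000: term = 213.842156
  t = 3.5000: term = 276.549830
  t = 4.0000: term = 344.873004
  t = 4.5000: term = 418.129249
  t = 5.0000: term = 19560.325215
Convexity = (1/P) * sum = 21192.776646 / 957.565827 = 22.131927


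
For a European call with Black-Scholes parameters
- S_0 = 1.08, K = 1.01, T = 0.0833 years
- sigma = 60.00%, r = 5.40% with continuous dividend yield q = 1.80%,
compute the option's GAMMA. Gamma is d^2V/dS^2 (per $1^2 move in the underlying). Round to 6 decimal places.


Answer: Gamma = 1.888165

Derivation:
d1 = 0.4908661785; d2 = 0.3176957422
phi(d1) = 0.3536621020; exp(-qT) = 0.9985017235; exp(-rT) = 0.9955119017
Gamma = exp(-qT) * phi(d1) / (S * sigma * sqrt(T)) = 0.9985017235 * 0.3536621020 / (1.0800 * 0.6000 * 0.2886173938) = 1.888165


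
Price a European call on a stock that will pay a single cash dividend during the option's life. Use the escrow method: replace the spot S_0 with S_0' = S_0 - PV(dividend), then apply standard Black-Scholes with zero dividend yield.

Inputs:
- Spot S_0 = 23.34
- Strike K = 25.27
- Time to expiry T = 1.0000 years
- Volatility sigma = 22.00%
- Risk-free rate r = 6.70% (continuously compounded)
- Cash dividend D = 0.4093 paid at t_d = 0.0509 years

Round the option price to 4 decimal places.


Answer: Price = 1.7081

Derivation:
PV(D) = D * exp(-r * t_d) = 0.4093 * 0.99659551 = 0.40790654
S_0' = S_0 - PV(D) = 23.3400 - 0.40790654 = 22.93209346
d1 = (ln(S_0'/K) + (r + sigma^2/2)*T) / (sigma*sqrt(T)) = -0.02672969
d2 = d1 - sigma*sqrt(T) = -0.24672969
exp(-rT) = 0.93519520
N(d1) = 0.48933767; N(d2) = 0.40255872
C = S_0' * N(d1) - K * exp(-rT) * N(d2) = 22.93209346 * 0.48933767 - 25.2700 * 0.93519520 * 0.40255872 = 1.7081


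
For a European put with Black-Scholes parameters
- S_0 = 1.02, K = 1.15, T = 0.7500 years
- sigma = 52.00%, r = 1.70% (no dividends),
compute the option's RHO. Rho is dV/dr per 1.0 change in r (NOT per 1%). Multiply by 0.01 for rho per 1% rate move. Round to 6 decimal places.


Answer: Rho = -0.577708

Derivation:
d1 = -0.0129000370; d2 = -0.4632332470
phi(d1) = 0.3989090876; exp(-qT) = 1.0000000000; exp(-rT) = 0.9873309369
N(-d2) = 0.6784014062
Rho = -K*T*exp(-rT)*N(-d2) = -1.1500 * 0.7500 * 0.9873309369 * 0.6784014062 = -0.577708


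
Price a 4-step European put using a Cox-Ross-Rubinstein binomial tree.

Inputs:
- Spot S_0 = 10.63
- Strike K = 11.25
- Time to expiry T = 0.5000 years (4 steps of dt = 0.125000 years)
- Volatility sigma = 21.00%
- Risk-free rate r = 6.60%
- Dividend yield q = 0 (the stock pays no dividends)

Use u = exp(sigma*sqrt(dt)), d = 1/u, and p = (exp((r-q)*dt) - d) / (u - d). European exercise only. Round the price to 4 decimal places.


Answer: Price = V(0,0) = 0.8013

Derivation:
dt = T/N = 0.125000
u = exp(sigma*sqrt(dt)) = 1.077072; d = 1/u = 0.928443
p = (exp((r-q)*dt) - d) / (u - d) = 0.537184
Discount per step: exp(-r*dt) = 0.991784
Stock lattice S(k, i) with i counting down-moves:
  k=0: S(0,0) = 10.6300
  k=1: S(1,0) = 11.4493; S(1,1) = 9.8693
  k=2: S(2,0) = 12.3317; S(2,1) = 10.6300; S(2,2) = 9.1631
  k=3: S(3,0) = 13.2821; S(3,1) = 11.4493; S(3,2) = 9.8693; S(3,3) = 8.5074
  k=4: S(4,0) = 14.3058; S(4,1) = 12.3317; S(4,2) = 10.6300; S(4,3) = 9.1631; S(4,4) = 7.8987
Terminal payoffs V(N, i) = max(K - S_T, 0):
  V(4,0) = 0.000000; V(4,1) = 0.000000; V(4,2) = 0.620000; V(4,3) = 2.086871; V(4,4) = 3.351322
Backward induction: V(k, i) = exp(-r*dt) * [p * V(k+1, i) + (1-p) * V(k+1, i+1)].
  V(3,0) = exp(-r*dt) * [p*0.000000 + (1-p)*0.000000] = 0.000000
  V(3,1) = exp(-r*dt) * [p*0.000000 + (1-p)*0.620000] = 0.284588
  V(3,2) = exp(-r*dt) * [p*0.620000 + (1-p)*2.086871] = 1.288219
  V(3,3) = exp(-r*dt) * [p*2.086871 + (1-p)*3.351322] = 2.650125
  V(2,0) = exp(-r*dt) * [p*0.000000 + (1-p)*0.284588] = 0.130630
  V(2,1) = exp(-r*dt) * [p*0.284588 + (1-p)*1.288219] = 0.742930
  V(2,2) = exp(-r*dt) * [p*1.288219 + (1-p)*2.650125] = 1.902769
  V(1,0) = exp(-r*dt) * [p*0.130630 + (1-p)*0.742930] = 0.410611
  V(1,1) = exp(-r*dt) * [p*0.742930 + (1-p)*1.902769] = 1.269208
  V(0,0) = exp(-r*dt) * [p*0.410611 + (1-p)*1.269208] = 0.801345


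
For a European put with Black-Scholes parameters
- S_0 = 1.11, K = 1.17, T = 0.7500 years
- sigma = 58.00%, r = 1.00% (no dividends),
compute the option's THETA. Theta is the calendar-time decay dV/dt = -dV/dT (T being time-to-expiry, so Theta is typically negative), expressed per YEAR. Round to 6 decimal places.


d1 = 0.1612723785; d2 = -0.3410223556
phi(d1) = 0.3937878670; exp(-qT) = 1.0000000000; exp(-rT) = 0.9925280548
Theta = -S*exp(-qT)*phi(d1)*sigma/(2*sqrt(T)) + r*K*exp(-rT)*N(-d2) - q*S*exp(-qT)*N(-d1)
N(-d1) = 0.4359394386; N(-d2) = 0.6334566240; sqrt(T) = 0.8660254038
Term 1 = -1.1100 * 1.0000000000 * 0.3937878670 * 0.5800 / (2 * 0.8660254038) = -0.1463702033
Term 2 = 0.0100 * 1.1700 * 0.9925280548 * 0.6334566240 = 0.0073560646
Term 3 = 0 (no dividend yield, q = 0)
Theta = -0.1463702033 + (0.0073560646) + (0.0000000000) = -0.139014

Answer: Theta = -0.139014


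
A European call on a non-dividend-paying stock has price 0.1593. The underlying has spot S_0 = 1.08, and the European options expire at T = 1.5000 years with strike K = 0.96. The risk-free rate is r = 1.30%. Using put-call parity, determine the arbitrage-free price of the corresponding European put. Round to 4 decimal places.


Put-call parity: C - P = S_0 * exp(-qT) - K * exp(-rT).
S_0 * exp(-qT) = 1.0800 * 1.00000000 = 1.08000000
K * exp(-rT) = 0.9600 * 0.98068890 = 0.94146134
P = C - S*exp(-qT) + K*exp(-rT)
P = 0.1593 - 1.08000000 + 0.94146134 = 0.0208

Answer: Put price = 0.0208


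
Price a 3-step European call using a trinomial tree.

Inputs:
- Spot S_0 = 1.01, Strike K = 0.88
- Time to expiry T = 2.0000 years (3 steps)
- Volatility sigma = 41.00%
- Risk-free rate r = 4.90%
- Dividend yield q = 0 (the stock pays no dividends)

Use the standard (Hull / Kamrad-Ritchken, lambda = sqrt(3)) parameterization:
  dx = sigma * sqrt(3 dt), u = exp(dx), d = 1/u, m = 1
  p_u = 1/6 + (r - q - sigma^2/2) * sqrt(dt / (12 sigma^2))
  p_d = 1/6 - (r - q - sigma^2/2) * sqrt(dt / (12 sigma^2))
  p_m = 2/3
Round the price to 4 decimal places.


Answer: Price = V(0,0) = 0.3265

Derivation:
dt = T/N = 0.666667; dx = sigma*sqrt(3*dt) = 0.579828
u = exp(dx) = 1.785730; d = 1/u = 0.559995
p_u = 0.146517, p_m = 0.666667, p_d = 0.186816
Discount per step: exp(-r*dt) = 0.967861
Stock lattice S(k, j) with j the centered position index:
  k=0: S(0,+0) = 1.0100
  k=1: S(1,-1) = 0.5656; S(1,+0) = 1.0100; S(1,+1) = 1.8036
  k=2: S(2,-2) = 0.3167; S(2,-1) = 0.5656; S(2,+0) = 1.0100; S(2,+1) = 1.8036; S(2,+2) = 3.2207
  k=3: S(3,-3) = 0.1774; S(3,-2) = 0.3167; S(3,-1) = 0.5656; S(3,+0) = 1.0100; S(3,+1) = 1.8036; S(3,+2) = 3.2207; S(3,+3) = 5.7513
Terminal payoffs V(N, j) = max(S_T - K, 0):
  V(3,-3) = 0.000000; V(3,-2) = 0.000000; V(3,-1) = 0.000000; V(3,+0) = 0.130000; V(3,+1) = 0.923588; V(3,+2) = 2.340722; V(3,+3) = 4.871341
Backward induction: V(k, j) = exp(-r*dt) * [p_u * V(k+1, j+1) + p_m * V(k+1, j) + p_d * V(k+1, j-1)]
  V(2,-2) = exp(-r*dt) * [p_u*0.000000 + p_m*0.000000 + p_d*0.000000] = 0.000000
  V(2,-1) = exp(-r*dt) * [p_u*0.130000 + p_m*0.000000 + p_d*0.000000] = 0.018435
  V(2,+0) = exp(-r*dt) * [p_u*0.923588 + p_m*0.130000 + p_d*0.000000] = 0.214854
  V(2,+1) = exp(-r*dt) * [p_u*2.340722 + p_m*0.923588 + p_d*0.130000] = 0.951375
  V(2,+2) = exp(-r*dt) * [p_u*4.871341 + p_m*2.340722 + p_d*0.923588] = 2.368121
  V(1,-1) = exp(-r*dt) * [p_u*0.214854 + p_m*0.018435 + p_d*0.000000] = 0.042363
  V(1,+0) = exp(-r*dt) * [p_u*0.951375 + p_m*0.214854 + p_d*0.018435] = 0.276878
  V(1,+1) = exp(-r*dt) * [p_u*2.368121 + p_m*0.951375 + p_d*0.214854] = 0.988533
  V(0,+0) = exp(-r*dt) * [p_u*0.988533 + p_m*0.276878 + p_d*0.042363] = 0.326495


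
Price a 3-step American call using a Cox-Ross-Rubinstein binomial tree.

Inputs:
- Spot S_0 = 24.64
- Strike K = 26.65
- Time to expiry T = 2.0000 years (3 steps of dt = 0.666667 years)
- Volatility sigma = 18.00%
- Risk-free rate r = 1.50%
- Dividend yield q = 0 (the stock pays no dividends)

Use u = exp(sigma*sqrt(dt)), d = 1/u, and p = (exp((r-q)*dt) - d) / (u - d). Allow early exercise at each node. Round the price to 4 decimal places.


dt = T/N = 0.666667
u = exp(sigma*sqrt(dt)) = 1.158319; d = 1/u = 0.863320
p = (exp((r-q)*dt) - d) / (u - d) = 0.497392
Discount per step: exp(-r*dt) = 0.990050
Stock lattice S(k, i) with i counting down-moves:
  k=0: S(0,0) = 24.6400
  k=1: S(1,0) = 28.5410; S(1,1) = 21.2722
  k=2: S(2,0) = 33.0595; S(2,1) = 24.6400; S(2,2) = 18.3647
  k=3: S(3,0) = 38.2935; S(3,1) = 28.5410; S(3,2) = 21.2722; S(3,3) = 15.8547
Terminal payoffs V(N, i) = max(S_T - K, 0):
  V(3,0) = 11.643466; V(3,1) = 1.890968; V(3,2) = 0.000000; V(3,3) = 0.000000
Backward induction: V(k, i) = exp(-r*dt) * [p * V(k+1, i) + (1-p) * V(k+1, i+1)]; then take max(V_cont, immediate exercise) for American.
  V(2,0) = exp(-r*dt) * [p*11.643466 + (1-p)*1.890968] = 6.674703; exercise = 6.409531; V(2,0) = max -> 6.674703
  V(2,1) = exp(-r*dt) * [p*1.890968 + (1-p)*0.000000] = 0.931194; exercise = 0.000000; V(2,1) = max -> 0.931194
  V(2,2) = exp(-r*dt) * [p*0.000000 + (1-p)*0.000000] = 0.000000; exercise = 0.000000; V(2,2) = max -> 0.000000
  V(1,0) = exp(-r*dt) * [p*6.674703 + (1-p)*0.931194] = 3.750280; exercise = 1.890968; V(1,0) = max -> 3.750280
  V(1,1) = exp(-r*dt) * [p*0.931194 + (1-p)*0.000000] = 0.458560; exercise = 0.000000; V(1,1) = max -> 0.458560
  V(0,0) = exp(-r*dt) * [p*3.750280 + (1-p)*0.458560] = 2.074982; exercise = 0.000000; V(0,0) = max -> 2.074982

Answer: Price = V(0,0) = 2.0750


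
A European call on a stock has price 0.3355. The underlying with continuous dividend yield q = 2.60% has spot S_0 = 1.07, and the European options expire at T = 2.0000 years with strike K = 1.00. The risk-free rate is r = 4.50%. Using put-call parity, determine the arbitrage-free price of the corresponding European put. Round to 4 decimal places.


Answer: Put price = 0.2336

Derivation:
Put-call parity: C - P = S_0 * exp(-qT) - K * exp(-rT).
S_0 * exp(-qT) = 1.0700 * 0.94932887 = 1.01578189
K * exp(-rT) = 1.0000 * 0.91393119 = 0.91393119
P = C - S*exp(-qT) + K*exp(-rT)
P = 0.3355 - 1.01578189 + 0.91393119 = 0.2336


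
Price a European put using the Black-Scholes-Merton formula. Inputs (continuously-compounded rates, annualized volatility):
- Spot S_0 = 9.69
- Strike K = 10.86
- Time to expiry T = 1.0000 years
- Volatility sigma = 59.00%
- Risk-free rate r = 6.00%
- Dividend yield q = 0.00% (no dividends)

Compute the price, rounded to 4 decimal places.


Answer: Price = 2.5887

Derivation:
d1 = (ln(S/K) + (r - q + 0.5*sigma^2) * T) / (sigma * sqrt(T)) = 0.20348832
d2 = d1 - sigma * sqrt(T) = -0.38651168
exp(-rT) = 0.94176453; exp(-qT) = 1.00000000
P = K * exp(-rT) * N(-d2) - S_0 * exp(-qT) * N(-d1)
N(-d1) = 0.41937669; N(-d2) = 0.65044112
P = 10.8600 * 0.94176453 * 0.65044112 - 9.6900 * 1.00000000 * 0.41937669 = 2.5887


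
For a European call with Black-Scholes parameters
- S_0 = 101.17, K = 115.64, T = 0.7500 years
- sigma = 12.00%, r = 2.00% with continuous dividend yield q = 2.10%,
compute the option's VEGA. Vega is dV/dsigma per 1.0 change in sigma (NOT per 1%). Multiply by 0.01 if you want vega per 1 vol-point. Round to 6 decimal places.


Answer: Vega = 15.918817

Derivation:
d1 = -1.2415883565; d2 = -1.3455114049
phi(d1) = 0.1845731612; exp(-qT) = 0.9843733826; exp(-rT) = 0.9851119396
Vega = S * exp(-qT) * phi(d1) * sqrt(T) = 101.1700 * 0.9843733826 * 0.1845731612 * 0.8660254038 = 15.918817


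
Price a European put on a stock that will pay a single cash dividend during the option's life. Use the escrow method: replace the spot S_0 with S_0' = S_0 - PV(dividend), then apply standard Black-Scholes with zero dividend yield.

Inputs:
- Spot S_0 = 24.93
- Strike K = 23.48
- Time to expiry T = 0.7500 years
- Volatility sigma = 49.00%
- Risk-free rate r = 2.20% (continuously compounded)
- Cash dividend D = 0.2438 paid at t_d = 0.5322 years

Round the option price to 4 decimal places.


PV(D) = D * exp(-r * t_d) = 0.2438 * 0.98835988 = 0.24096214
S_0' = S_0 - PV(D) = 24.9300 - 0.24096214 = 24.68903786
d1 = (ln(S_0'/K) + (r + sigma^2/2)*T) / (sigma*sqrt(T)) = 0.36938125
d2 = d1 - sigma*sqrt(T) = -0.05497119
exp(-rT) = 0.98363538
N(-d1) = 0.35592178; N(-d2) = 0.52191929
P = K * exp(-rT) * N(-d2) - S_0' * N(-d1) = 23.4800 * 0.98363538 * 0.52191929 - 24.68903786 * 0.35592178 = 3.2668

Answer: Price = 3.2668


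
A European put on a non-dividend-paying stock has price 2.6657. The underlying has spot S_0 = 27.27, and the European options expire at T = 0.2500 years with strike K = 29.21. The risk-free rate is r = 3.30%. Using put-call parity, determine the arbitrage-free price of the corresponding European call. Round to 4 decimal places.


Answer: Call price = 0.9657

Derivation:
Put-call parity: C - P = S_0 * exp(-qT) - K * exp(-rT).
S_0 * exp(-qT) = 27.2700 * 1.00000000 = 27.27000000
K * exp(-rT) = 29.2100 * 0.99178394 = 28.97000882
C = P + S*exp(-qT) - K*exp(-rT)
C = 2.6657 + 27.27000000 - 28.97000882 = 0.9657


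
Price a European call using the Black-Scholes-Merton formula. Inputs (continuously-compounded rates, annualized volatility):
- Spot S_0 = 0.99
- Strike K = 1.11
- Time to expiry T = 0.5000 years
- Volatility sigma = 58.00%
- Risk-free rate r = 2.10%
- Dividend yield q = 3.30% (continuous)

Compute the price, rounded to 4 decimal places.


d1 = (ln(S/K) + (r - q + 0.5*sigma^2) * T) / (sigma * sqrt(T)) = -0.08853550
d2 = d1 - sigma * sqrt(T) = -0.49865743
exp(-rT) = 0.98955493; exp(-qT) = 0.98363538
C = S_0 * exp(-qT) * N(d1) - K * exp(-rT) * N(d2)
N(d1) = 0.46472553; N(d2) = 0.30901037
C = 0.9900 * 0.98363538 * 0.46472553 - 1.1100 * 0.98955493 * 0.30901037 = 0.1131

Answer: Price = 0.1131


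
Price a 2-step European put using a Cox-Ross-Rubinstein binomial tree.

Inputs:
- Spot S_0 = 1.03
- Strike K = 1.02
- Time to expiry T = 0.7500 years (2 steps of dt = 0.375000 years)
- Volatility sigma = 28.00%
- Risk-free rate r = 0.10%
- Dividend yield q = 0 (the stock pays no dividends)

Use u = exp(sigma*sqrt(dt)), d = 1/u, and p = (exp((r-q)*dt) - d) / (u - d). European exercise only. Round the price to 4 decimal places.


dt = T/N = 0.375000
u = exp(sigma*sqrt(dt)) = 1.187042; d = 1/u = 0.842430
p = (exp((r-q)*dt) - d) / (u - d) = 0.458327
Discount per step: exp(-r*dt) = 0.999625
Stock lattice S(k, i) with i counting down-moves:
  k=0: S(0,0) = 1.0300
  k=1: S(1,0) = 1.2227; S(1,1) = 0.8677
  k=2: S(2,0) = 1.4513; S(2,1) = 1.0300; S(2,2) = 0.7310
Terminal payoffs V(N, i) = max(K - S_T, 0):
  V(2,0) = 0.000000; V(2,1) = 0.000000; V(2,2) = 0.289020
Backward induction: V(k, i) = exp(-r*dt) * [p * V(k+1, i) + (1-p) * V(k+1, i+1)].
  V(1,0) = exp(-r*dt) * [p*0.000000 + (1-p)*0.000000] = 0.000000
  V(1,1) = exp(-r*dt) * [p*0.000000 + (1-p)*0.289020] = 0.156496
  V(0,0) = exp(-r*dt) * [p*0.000000 + (1-p)*0.156496] = 0.084738

Answer: Price = V(0,0) = 0.0847


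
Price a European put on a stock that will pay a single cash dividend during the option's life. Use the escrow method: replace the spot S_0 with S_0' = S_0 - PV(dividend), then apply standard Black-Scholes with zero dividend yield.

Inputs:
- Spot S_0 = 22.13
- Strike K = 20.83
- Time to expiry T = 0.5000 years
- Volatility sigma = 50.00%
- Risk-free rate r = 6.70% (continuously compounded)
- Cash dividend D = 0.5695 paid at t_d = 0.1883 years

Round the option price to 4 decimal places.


Answer: Price = 2.2683

Derivation:
PV(D) = D * exp(-r * t_d) = 0.5695 * 0.98746315 = 0.56236026
S_0' = S_0 - PV(D) = 22.1300 - 0.56236026 = 21.56763974
d1 = (ln(S_0'/K) + (r + sigma^2/2)*T) / (sigma*sqrt(T)) = 0.36995763
d2 = d1 - sigma*sqrt(T) = 0.01640424
exp(-rT) = 0.96705491
N(-d1) = 0.35570703; N(-d2) = 0.49345595
P = K * exp(-rT) * N(-d2) - S_0' * N(-d1) = 20.8300 * 0.96705491 * 0.49345595 - 21.56763974 * 0.35570703 = 2.2683


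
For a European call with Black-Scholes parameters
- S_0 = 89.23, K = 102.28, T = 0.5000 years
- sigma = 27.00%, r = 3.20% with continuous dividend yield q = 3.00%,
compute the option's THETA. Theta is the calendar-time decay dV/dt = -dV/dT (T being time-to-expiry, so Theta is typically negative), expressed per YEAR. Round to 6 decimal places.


d1 = -0.6142497518; d2 = -0.8051685827
phi(d1) = 0.3303541851; exp(-qT) = 0.9851119396; exp(-rT) = 0.9841273201
Theta = -S*exp(-qT)*phi(d1)*sigma/(2*sqrt(T)) - r*K*exp(-rT)*N(d2) + q*S*exp(-qT)*N(d1)
N(d1) = 0.2695251507; N(d2) = 0.2103612018; sqrt(T) = 0.7071067812
Term 1 = -89.2300 * 0.9851119396 * 0.3303541851 * 0.2700 / (2 * 0.7071067812) = -5.5440234059
Term 2 = -0.0320 * 102.2800 * 0.9841273201 * 0.2103612018 = -0.6775753986
Term 3 = 0.0300 * 89.2300 * 0.9851119396 * 0.2695251507 = 0.7107502613
Theta = -5.5440234059 + (-0.6775753986) + (0.7107502613) = -5.510849

Answer: Theta = -5.510849


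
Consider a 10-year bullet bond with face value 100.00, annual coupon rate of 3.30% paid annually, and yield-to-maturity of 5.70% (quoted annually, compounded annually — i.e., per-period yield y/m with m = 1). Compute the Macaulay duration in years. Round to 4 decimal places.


Coupon per period c = face * coupon_rate / m = 3.300000
Periods per year m = 1; per-period yield y/m = 0.057000
Number of cashflows N = 10
Cashflows (t years, CF_t, discount factor 1/(1+y/m)^(m*t), PV):
  t = 1.0000: CF_t = 3.300000, DF = 0.946074, PV = 3.122044
  t = 2.0000: CF_t = 3.300000, DF = 0.895056, PV = 2.953684
  t = 3.0000: CF_t = 3.300000, DF = 0.846789, PV = 2.794403
  t = 4.0000: CF_t = 3.300000, DF = 0.801125, PV = 2.643711
  t = 5.0000: CF_t = 3.300000, DF = 0.757923, PV = 2.501146
  t = 6.0000: CF_t = 3.300000, DF = 0.717051, PV = 2.366268
  t = 7.0000: CF_t = 3.300000, DF = 0.678383, PV = 2.238665
  t = 8.0000: CF_t = 3.300000, DF = 0.641801, PV = 2.117942
  t = 9.0000: CF_t = 3.300000, DF = 0.607191, PV = 2.003729
  t = 10.0000: CF_t = 103.300000, DF = 0.574447, PV = 59.340397
Price P = sum_t PV_t = 82.081988
Macaulay numerator sum_t t * PV_t:
  t * PV_t at t = 1.0000: 3.122044
  t * PV_t at t = 2.0000: 5.907367
  t * PV_t at t = 3.0000: 8.383208
  t * PV_t at t = 4.0000: 10.574844
  t * PV_t at t = 5.0000: 12.505729
  t * PV_t at t = 6.0000: 14.197611
  t * PV_t at t = 7.0000: 15.670652
  t * PV_t at t = 8.0000: 16.943535
  t * PV_t at t = 9.0000: 18.033564
  t * PV_t at t = 10.0000: 593.403971
Macaulay duration D = (sum_t t * PV_t) / P = 698.742525 / 82.081988 = 8.512739

Answer: Macaulay duration = 8.5127 years


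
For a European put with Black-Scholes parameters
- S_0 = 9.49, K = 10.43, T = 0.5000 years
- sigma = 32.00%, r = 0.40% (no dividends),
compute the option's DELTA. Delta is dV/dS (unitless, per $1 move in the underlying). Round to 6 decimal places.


d1 = -0.2954276946; d2 = -0.5217018646
phi(d1) = 0.3819073288; exp(-qT) = 1.0000000000; exp(-rT) = 0.9980019987
N(-d1) = 0.6161664102
Delta = -exp(-qT) * N(-d1) = -1.0000000000 * 0.6161664102 = -0.616166

Answer: Delta = -0.616166
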